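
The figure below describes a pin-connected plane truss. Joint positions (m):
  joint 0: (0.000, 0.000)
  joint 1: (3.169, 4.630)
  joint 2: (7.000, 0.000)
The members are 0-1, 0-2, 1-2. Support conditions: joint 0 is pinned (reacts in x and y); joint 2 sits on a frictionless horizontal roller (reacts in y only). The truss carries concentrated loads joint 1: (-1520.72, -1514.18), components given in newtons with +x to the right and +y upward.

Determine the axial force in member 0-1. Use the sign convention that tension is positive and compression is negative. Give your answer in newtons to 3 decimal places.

-2223.100

N=3 nodes, M=3 members, R=3 reactions → 2N=6, M+R=6
member 0 (0-1): L=5.6107, (cx,cy)=(0.5648,0.8252)
member 1 (0-2): L=7.0000, (cx,cy)=(1.0000,0.0000)
member 2 (1-2): L=6.0094, (cx,cy)=(0.6375,-0.7705)
solve A·x = −loads:
  F[0-1] = -2223.1003 N (compression)
  F[0-2] = -265.0727 N (compression)
  F[1-2] = +415.8028 N (tension)
  Rx@0 = +1520.7200 N
  Ry@0 = +1834.5367 N
  Ry@2 = -320.3567 N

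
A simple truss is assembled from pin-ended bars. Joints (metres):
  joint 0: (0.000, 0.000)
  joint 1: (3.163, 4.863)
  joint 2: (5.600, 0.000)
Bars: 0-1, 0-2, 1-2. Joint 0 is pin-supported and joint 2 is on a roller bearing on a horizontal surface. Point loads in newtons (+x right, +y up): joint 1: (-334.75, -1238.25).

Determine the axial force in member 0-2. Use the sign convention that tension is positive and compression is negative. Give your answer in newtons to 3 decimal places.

N=3 nodes, M=3 members, R=3 reactions → 2N=6, M+R=6
member 0 (0-1): L=5.8011, (cx,cy)=(0.5452,0.8383)
member 1 (0-2): L=5.6000, (cx,cy)=(1.0000,0.0000)
member 2 (1-2): L=5.4395, (cx,cy)=(0.4480,-0.8940)
solve A·x = −loads:
  F[0-1] = -989.5886 N (compression)
  F[0-2] = +204.8100 N (tension)
  F[1-2] = -457.1425 N (compression)
  Rx@0 = +334.7500 N
  Ry@0 = +829.5544 N
  Ry@2 = +408.6956 N

204.810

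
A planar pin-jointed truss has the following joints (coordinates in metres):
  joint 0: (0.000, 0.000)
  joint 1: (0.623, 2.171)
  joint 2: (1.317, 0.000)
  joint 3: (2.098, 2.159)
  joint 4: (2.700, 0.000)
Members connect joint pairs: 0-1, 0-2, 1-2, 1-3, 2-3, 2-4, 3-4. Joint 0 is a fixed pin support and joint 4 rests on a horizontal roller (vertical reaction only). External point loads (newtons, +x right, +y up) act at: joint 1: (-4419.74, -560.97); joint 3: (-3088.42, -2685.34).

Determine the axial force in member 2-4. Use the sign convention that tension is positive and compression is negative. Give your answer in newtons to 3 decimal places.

-1061.612

N=5 nodes, M=7 members, R=3 reactions → 2N=10, M+R=10
member 0 (0-1): L=2.2586, (cx,cy)=(0.2758,0.9612)
member 1 (0-2): L=1.3170, (cx,cy)=(1.0000,0.0000)
member 2 (1-2): L=2.2792, (cx,cy)=(0.3045,-0.9525)
member 3 (1-3): L=1.4750, (cx,cy)=(1.0000,-0.0081)
member 4 (2-3): L=2.2959, (cx,cy)=(0.3402,0.9404)
member 5 (2-4): L=1.3830, (cx,cy)=(1.0000,0.0000)
member 6 (3-4): L=2.2414, (cx,cy)=(0.2686,-0.9633)
solve A·x = −loads:
  F[0-1] = -7338.3377 N (compression)
  F[0-2] = -5484.0117 N (compression)
  F[1-2] = +6813.6112 N (tension)
  F[1-3] = +320.9316 N (tension)
  F[2-3] = -6901.6570 N (compression)
  F[2-4] = -1061.6121 N (compression)
  F[3-4] = +3952.5792 N (tension)
  Rx@0 = +7508.1600 N
  Ry@0 = +7053.6532 N
  Ry@4 = -3807.3432 N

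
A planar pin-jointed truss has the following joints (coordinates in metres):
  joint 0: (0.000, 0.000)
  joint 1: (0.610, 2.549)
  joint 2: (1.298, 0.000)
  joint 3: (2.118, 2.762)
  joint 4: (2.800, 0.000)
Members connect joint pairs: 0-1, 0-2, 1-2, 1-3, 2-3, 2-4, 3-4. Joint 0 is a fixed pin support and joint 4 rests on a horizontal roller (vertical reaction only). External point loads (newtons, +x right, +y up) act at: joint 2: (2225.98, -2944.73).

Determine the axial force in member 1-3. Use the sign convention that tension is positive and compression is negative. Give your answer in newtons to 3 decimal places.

-782.533

N=5 nodes, M=7 members, R=3 reactions → 2N=10, M+R=10
member 0 (0-1): L=2.6210, (cx,cy)=(0.2327,0.9725)
member 1 (0-2): L=1.2980, (cx,cy)=(1.0000,0.0000)
member 2 (1-2): L=2.6402, (cx,cy)=(0.2606,-0.9655)
member 3 (1-3): L=1.5230, (cx,cy)=(0.9902,0.1399)
member 4 (2-3): L=2.8812, (cx,cy)=(0.2846,0.9586)
member 5 (2-4): L=1.5020, (cx,cy)=(1.0000,0.0000)
member 6 (3-4): L=2.8450, (cx,cy)=(0.2397,-0.9708)
solve A·x = −loads:
  F[0-1] = -1624.2398 N (compression)
  F[0-2] = +2604.0023 N (tension)
  F[1-2] = +1522.8048 N (tension)
  F[1-3] = -782.5330 N (compression)
  F[2-3] = +1538.1483 N (tension)
  F[2-4] = +337.0721 N (tension)
  F[3-4] = -1406.0923 N (compression)
  Rx@0 = -2225.9800 N
  Ry@0 = +1579.6373 N
  Ry@4 = +1365.0927 N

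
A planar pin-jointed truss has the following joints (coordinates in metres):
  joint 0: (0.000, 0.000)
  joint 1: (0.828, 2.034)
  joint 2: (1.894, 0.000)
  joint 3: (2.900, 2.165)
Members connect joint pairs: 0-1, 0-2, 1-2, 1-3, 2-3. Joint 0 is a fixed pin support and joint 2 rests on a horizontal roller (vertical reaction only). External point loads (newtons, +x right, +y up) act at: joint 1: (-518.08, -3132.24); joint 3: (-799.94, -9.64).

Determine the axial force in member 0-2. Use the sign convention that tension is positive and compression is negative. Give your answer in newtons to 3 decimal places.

-3.734

N=4 nodes, M=5 members, R=3 reactions → 2N=8, M+R=8
member 0 (0-1): L=2.1961, (cx,cy)=(0.3770,0.9262)
member 1 (0-2): L=1.8940, (cx,cy)=(1.0000,0.0000)
member 2 (1-2): L=2.2964, (cx,cy)=(0.4642,-0.8857)
member 3 (1-3): L=2.0761, (cx,cy)=(0.9980,0.0631)
member 4 (2-3): L=2.3873, (cx,cy)=(0.4214,0.9069)
solve A·x = −loads:
  F[0-1] = -3485.8317 N (compression)
  F[0-2] = -3.7342 N (compression)
  F[1-2] = +50.2607 N (tension)
  F[1-3] = -821.1733 N (compression)
  F[2-3] = +46.5050 N (tension)
  Rx@0 = +1318.0200 N
  Ry@0 = +3228.5717 N
  Ry@2 = -86.6917 N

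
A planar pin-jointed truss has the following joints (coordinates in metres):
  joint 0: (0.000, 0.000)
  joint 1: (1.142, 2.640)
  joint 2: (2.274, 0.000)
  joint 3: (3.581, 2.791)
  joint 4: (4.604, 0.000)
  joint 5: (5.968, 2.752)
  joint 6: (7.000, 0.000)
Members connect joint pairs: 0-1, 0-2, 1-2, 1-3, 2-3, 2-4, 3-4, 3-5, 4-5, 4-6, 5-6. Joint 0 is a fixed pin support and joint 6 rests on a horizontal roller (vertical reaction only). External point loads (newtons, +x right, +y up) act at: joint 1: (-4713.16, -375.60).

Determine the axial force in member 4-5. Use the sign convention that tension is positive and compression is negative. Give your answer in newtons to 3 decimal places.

-1888.471

N=7 nodes, M=11 members, R=3 reactions → 2N=14, M+R=14
member 0 (0-1): L=2.8764, (cx,cy)=(0.3970,0.9178)
member 1 (0-2): L=2.2740, (cx,cy)=(1.0000,0.0000)
member 2 (1-2): L=2.8725, (cx,cy)=(0.3941,-0.9191)
member 3 (1-3): L=2.4437, (cx,cy)=(0.9981,0.0618)
member 4 (2-3): L=3.0819, (cx,cy)=(0.4241,0.9056)
member 5 (2-4): L=2.3300, (cx,cy)=(1.0000,0.0000)
member 6 (3-4): L=2.9726, (cx,cy)=(0.3441,-0.9389)
member 7 (3-5): L=2.3873, (cx,cy)=(0.9999,-0.0163)
member 8 (4-5): L=3.0715, (cx,cy)=(0.4441,0.8960)
member 9 (4-6): L=2.3960, (cx,cy)=(1.0000,0.0000)
member 10 (5-6): L=2.9391, (cx,cy)=(0.3511,-0.9363)
solve A·x = −loads:
  F[0-1] = -2279.1866 N (compression)
  F[0-2] = -3808.2729 N (compression)
  F[1-2] = +2068.9882 N (tension)
  F[1-3] = +2998.6411 N (tension)
  F[2-3] = -2099.7261 N (compression)
  F[2-4] = -2102.4316 N (compression)
  F[3-4] = +1802.1211 N (tension)
  F[3-5] = +1482.4369 N (tension)
  F[4-5] = -1888.4709 N (compression)
  F[4-6] = -643.5968 N (compression)
  F[5-6] = +1832.9645 N (tension)
  Rx@0 = +4713.1600 N
  Ry@0 = +2091.8582 N
  Ry@6 = -1716.2582 N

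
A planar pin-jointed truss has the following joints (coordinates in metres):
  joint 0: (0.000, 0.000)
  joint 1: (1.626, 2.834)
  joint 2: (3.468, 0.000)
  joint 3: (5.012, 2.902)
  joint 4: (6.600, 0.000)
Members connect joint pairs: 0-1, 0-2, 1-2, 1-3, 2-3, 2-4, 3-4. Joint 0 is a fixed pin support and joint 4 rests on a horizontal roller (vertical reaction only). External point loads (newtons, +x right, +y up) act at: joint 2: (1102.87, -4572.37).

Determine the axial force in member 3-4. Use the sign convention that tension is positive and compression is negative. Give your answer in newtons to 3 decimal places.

N=5 nodes, M=7 members, R=3 reactions → 2N=10, M+R=10
member 0 (0-1): L=3.2673, (cx,cy)=(0.4977,0.8674)
member 1 (0-2): L=3.4680, (cx,cy)=(1.0000,0.0000)
member 2 (1-2): L=3.3800, (cx,cy)=(0.5450,-0.8385)
member 3 (1-3): L=3.3867, (cx,cy)=(0.9998,0.0201)
member 4 (2-3): L=3.2872, (cx,cy)=(0.4697,0.8828)
member 5 (2-4): L=3.1320, (cx,cy)=(1.0000,0.0000)
member 6 (3-4): L=3.3081, (cx,cy)=(0.4800,-0.8772)
solve A·x = −loads:
  F[0-1] = -2501.5666 N (compression)
  F[0-2] = +2347.7855 N (tension)
  F[1-2] = +2525.0674 N (tension)
  F[1-3] = -2621.5238 N (compression)
  F[2-3] = +2781.0855 N (tension)
  F[2-4] = +1314.7089 N (tension)
  F[3-4] = -2738.7615 N (compression)
  Rx@0 = -1102.8700 N
  Ry@0 = +2169.7974 N
  Ry@4 = +2402.5726 N

-2738.762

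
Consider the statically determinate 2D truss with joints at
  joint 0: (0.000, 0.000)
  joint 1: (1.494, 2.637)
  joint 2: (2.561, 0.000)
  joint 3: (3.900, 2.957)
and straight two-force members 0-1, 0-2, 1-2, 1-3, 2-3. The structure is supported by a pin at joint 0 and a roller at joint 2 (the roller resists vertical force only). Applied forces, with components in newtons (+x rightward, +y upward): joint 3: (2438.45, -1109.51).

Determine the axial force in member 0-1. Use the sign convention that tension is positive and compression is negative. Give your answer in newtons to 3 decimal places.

N=4 nodes, M=5 members, R=3 reactions → 2N=8, M+R=8
member 0 (0-1): L=3.0308, (cx,cy)=(0.4929,0.8701)
member 1 (0-2): L=2.5610, (cx,cy)=(1.0000,0.0000)
member 2 (1-2): L=2.8447, (cx,cy)=(0.3751,-0.9270)
member 3 (1-3): L=2.4272, (cx,cy)=(0.9913,0.1318)
member 4 (2-3): L=3.2460, (cx,cy)=(0.4125,0.9110)
solve A·x = −loads:
  F[0-1] = +3902.6981 N (tension)
  F[0-2] = +514.6632 N (tension)
  F[1-2] = -3214.0527 N (compression)
  F[1-3] = +3156.8857 N (tension)
  F[2-3] = -1674.8480 N (compression)
  Rx@0 = -2438.4500 N
  Ry@0 = -3395.5996 N
  Ry@2 = +4505.1096 N

3902.698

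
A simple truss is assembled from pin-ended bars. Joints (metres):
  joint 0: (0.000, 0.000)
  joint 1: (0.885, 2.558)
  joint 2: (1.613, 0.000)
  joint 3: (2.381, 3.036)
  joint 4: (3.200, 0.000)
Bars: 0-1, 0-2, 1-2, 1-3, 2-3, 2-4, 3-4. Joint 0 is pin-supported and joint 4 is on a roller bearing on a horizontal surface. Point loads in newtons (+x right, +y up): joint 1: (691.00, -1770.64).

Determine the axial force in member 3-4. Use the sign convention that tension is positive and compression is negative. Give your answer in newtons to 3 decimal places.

N=5 nodes, M=7 members, R=3 reactions → 2N=10, M+R=10
member 0 (0-1): L=2.7068, (cx,cy)=(0.3270,0.9450)
member 1 (0-2): L=1.6130, (cx,cy)=(1.0000,0.0000)
member 2 (1-2): L=2.6596, (cx,cy)=(0.2737,-0.9618)
member 3 (1-3): L=1.5705, (cx,cy)=(0.9526,0.3044)
member 4 (2-3): L=3.1316, (cx,cy)=(0.2452,0.9695)
member 5 (2-4): L=1.5870, (cx,cy)=(1.0000,0.0000)
member 6 (3-4): L=3.1445, (cx,cy)=(0.2605,-0.9655)
solve A·x = −loads:
  F[0-1] = -770.9517 N (compression)
  F[0-2] = +943.0691 N (tension)
  F[1-2] = -1280.3102 N (compression)
  F[1-3] = -622.1281 N (compression)
  F[2-3] = +1270.2003 N (tension)
  F[2-4] = +281.1093 N (tension)
  F[3-4] = -1079.3114 N (compression)
  Rx@0 = -691.0000 N
  Ry@0 = +728.5793 N
  Ry@4 = +1042.0607 N

-1079.311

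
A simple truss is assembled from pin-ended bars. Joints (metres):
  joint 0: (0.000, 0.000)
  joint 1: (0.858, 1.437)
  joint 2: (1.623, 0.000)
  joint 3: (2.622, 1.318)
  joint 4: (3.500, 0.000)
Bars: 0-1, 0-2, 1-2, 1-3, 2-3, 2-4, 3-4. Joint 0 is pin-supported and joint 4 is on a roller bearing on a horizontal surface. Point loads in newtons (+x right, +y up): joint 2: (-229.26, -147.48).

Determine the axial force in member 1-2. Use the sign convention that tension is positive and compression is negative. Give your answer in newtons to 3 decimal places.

96.682

N=5 nodes, M=7 members, R=3 reactions → 2N=10, M+R=10
member 0 (0-1): L=1.6737, (cx,cy)=(0.5126,0.8586)
member 1 (0-2): L=1.6230, (cx,cy)=(1.0000,0.0000)
member 2 (1-2): L=1.6279, (cx,cy)=(0.4699,-0.8827)
member 3 (1-3): L=1.7680, (cx,cy)=(0.9977,-0.0673)
member 4 (2-3): L=1.6538, (cx,cy)=(0.6041,0.7969)
member 5 (2-4): L=1.8770, (cx,cy)=(1.0000,0.0000)
member 6 (3-4): L=1.5837, (cx,cy)=(0.5544,-0.8322)
solve A·x = −loads:
  F[0-1] = -92.1169 N (compression)
  F[0-2] = -182.0363 N (compression)
  F[1-2] = +96.6819 N (tension)
  F[1-3] = -92.8669 N (compression)
  F[2-3] = +77.9705 N (tension)
  F[2-4] = +45.5578 N (tension)
  F[3-4] = -82.1737 N (compression)
  Rx@0 = +229.2600 N
  Ry@0 = +79.0914 N
  Ry@4 = +68.3886 N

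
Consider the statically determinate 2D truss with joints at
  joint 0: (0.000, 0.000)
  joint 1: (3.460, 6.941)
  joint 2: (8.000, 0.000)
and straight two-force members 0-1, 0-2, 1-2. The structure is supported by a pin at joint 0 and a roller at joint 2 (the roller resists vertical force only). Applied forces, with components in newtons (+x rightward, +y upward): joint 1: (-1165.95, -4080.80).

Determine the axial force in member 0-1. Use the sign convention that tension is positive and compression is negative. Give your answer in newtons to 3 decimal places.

-3717.967

N=3 nodes, M=3 members, R=3 reactions → 2N=6, M+R=6
member 0 (0-1): L=7.7556, (cx,cy)=(0.4461,0.8950)
member 1 (0-2): L=8.0000, (cx,cy)=(1.0000,0.0000)
member 2 (1-2): L=8.2939, (cx,cy)=(0.5474,-0.8369)
solve A·x = −loads:
  F[0-1] = -3717.9665 N (compression)
  F[0-2] = +492.7471 N (tension)
  F[1-2] = -900.1771 N (compression)
  Rx@0 = +1165.9500 N
  Ry@0 = +3327.4614 N
  Ry@2 = +753.3386 N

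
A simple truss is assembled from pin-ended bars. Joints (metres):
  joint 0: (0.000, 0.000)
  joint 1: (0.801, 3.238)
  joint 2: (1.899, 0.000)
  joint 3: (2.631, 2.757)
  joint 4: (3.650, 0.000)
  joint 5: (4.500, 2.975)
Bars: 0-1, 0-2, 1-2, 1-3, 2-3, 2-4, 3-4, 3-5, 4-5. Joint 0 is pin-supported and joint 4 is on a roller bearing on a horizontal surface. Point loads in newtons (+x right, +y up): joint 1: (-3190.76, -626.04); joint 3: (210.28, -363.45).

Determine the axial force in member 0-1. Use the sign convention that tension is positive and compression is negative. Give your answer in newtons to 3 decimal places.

-3360.208

N=6 nodes, M=9 members, R=3 reactions → 2N=12, M+R=12
member 0 (0-1): L=3.3356, (cx,cy)=(0.2401,0.9707)
member 1 (0-2): L=1.8990, (cx,cy)=(1.0000,0.0000)
member 2 (1-2): L=3.4191, (cx,cy)=(0.3211,-0.9470)
member 3 (1-3): L=1.8922, (cx,cy)=(0.9671,-0.2542)
member 4 (2-3): L=2.8525, (cx,cy)=(0.2566,0.9665)
member 5 (2-4): L=1.7510, (cx,cy)=(1.0000,0.0000)
member 6 (3-4): L=2.9393, (cx,cy)=(0.3467,-0.9380)
member 7 (3-5): L=1.8817, (cx,cy)=(0.9933,0.1159)
member 8 (4-5): L=3.0940, (cx,cy)=(0.2747,0.9615)
solve A·x = −loads:
  F[0-1] = -3360.2082 N (compression)
  F[0-2] = -2173.5713 N (compression)
  F[1-2] = +2329.2526 N (tension)
  F[1-3] = +1691.4049 N (tension)
  F[2-3] = -2282.3044 N (compression)
  F[2-4] = -839.8880 N (compression)
  F[3-4] = +2422.6419 N (tension)
  F[3-5] = -0.0000 N (compression)
  F[4-5] = +0.0000 N (tension)
  Rx@0 = +2980.4800 N
  Ry@0 = +3261.8856 N
  Ry@4 = -2272.3956 N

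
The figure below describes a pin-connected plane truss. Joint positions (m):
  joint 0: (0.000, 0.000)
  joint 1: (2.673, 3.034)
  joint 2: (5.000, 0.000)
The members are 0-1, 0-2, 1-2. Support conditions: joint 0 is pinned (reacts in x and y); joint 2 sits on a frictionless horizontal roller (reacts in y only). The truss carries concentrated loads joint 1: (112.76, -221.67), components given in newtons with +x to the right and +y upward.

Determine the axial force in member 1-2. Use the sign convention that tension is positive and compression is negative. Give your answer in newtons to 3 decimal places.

N=3 nodes, M=3 members, R=3 reactions → 2N=6, M+R=6
member 0 (0-1): L=4.0435, (cx,cy)=(0.6611,0.7503)
member 1 (0-2): L=5.0000, (cx,cy)=(1.0000,0.0000)
member 2 (1-2): L=3.8236, (cx,cy)=(0.6086,-0.7935)
solve A·x = −loads:
  F[0-1] = -46.3025 N (compression)
  F[0-2] = +143.3686 N (tension)
  F[1-2] = -235.5769 N (compression)
  Rx@0 = -112.7600 N
  Ry@0 = +34.7424 N
  Ry@2 = +186.9275 N

-235.577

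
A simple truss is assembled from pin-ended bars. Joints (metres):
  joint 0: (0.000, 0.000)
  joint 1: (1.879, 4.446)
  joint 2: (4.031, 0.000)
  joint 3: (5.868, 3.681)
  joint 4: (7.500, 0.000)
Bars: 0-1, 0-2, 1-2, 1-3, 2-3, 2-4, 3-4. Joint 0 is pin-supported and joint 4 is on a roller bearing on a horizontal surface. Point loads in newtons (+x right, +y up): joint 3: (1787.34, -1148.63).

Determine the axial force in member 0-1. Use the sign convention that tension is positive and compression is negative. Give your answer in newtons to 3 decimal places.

681.005

N=5 nodes, M=7 members, R=3 reactions → 2N=10, M+R=10
member 0 (0-1): L=4.8268, (cx,cy)=(0.3893,0.9211)
member 1 (0-2): L=4.0310, (cx,cy)=(1.0000,0.0000)
member 2 (1-2): L=4.9394, (cx,cy)=(0.4357,-0.9001)
member 3 (1-3): L=4.0617, (cx,cy)=(0.9821,-0.1883)
member 4 (2-3): L=4.1139, (cx,cy)=(0.4465,0.8948)
member 5 (2-4): L=3.4690, (cx,cy)=(1.0000,0.0000)
member 6 (3-4): L=4.0266, (cx,cy)=(0.4053,-0.9142)
solve A·x = −loads:
  F[0-1] = +681.0051 N (tension)
  F[0-2] = +1522.2325 N (tension)
  F[1-2] = -830.4774 N (compression)
  F[1-3] = +638.3523 N (tension)
  F[2-3] = +835.4297 N (tension)
  F[2-4] = +787.3656 N (tension)
  F[3-4] = -1942.6315 N (compression)
  Rx@0 = -1787.3400 N
  Ry@0 = -627.2846 N
  Ry@4 = +1775.9146 N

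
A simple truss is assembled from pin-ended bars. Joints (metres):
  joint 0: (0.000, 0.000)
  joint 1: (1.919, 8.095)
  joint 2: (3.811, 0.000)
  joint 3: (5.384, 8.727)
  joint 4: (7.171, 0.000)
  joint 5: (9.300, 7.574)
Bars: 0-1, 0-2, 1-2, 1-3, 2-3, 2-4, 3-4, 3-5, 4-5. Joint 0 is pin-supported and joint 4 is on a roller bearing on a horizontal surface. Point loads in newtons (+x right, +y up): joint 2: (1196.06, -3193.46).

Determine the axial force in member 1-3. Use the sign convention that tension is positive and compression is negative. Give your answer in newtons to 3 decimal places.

-686.783

N=6 nodes, M=9 members, R=3 reactions → 2N=12, M+R=12
member 0 (0-1): L=8.3194, (cx,cy)=(0.2307,0.9730)
member 1 (0-2): L=3.8110, (cx,cy)=(1.0000,0.0000)
member 2 (1-2): L=8.3132, (cx,cy)=(0.2276,-0.9738)
member 3 (1-3): L=3.5222, (cx,cy)=(0.9838,0.1794)
member 4 (2-3): L=8.8676, (cx,cy)=(0.1774,0.9841)
member 5 (2-4): L=3.3600, (cx,cy)=(1.0000,0.0000)
member 6 (3-4): L=8.9081, (cx,cy)=(0.2006,-0.9797)
member 7 (3-5): L=4.0822, (cx,cy)=(0.9593,-0.2824)
member 8 (4-5): L=7.8675, (cx,cy)=(0.2706,0.9627)
solve A·x = −loads:
  F[0-1] = -1537.7778 N (compression)
  F[0-2] = +1550.7747 N (tension)
  F[1-2] = +1410.0802 N (tension)
  F[1-3] = -686.7826 N (compression)
  F[2-3] = +1849.7190 N (tension)
  F[2-4] = +347.5204 N (tension)
  F[3-4] = -1732.3668 N (compression)
  F[3-5] = -0.0000 N (compression)
  F[4-5] = +0.0000 N (tension)
  Rx@0 = -1196.0600 N
  Ry@0 = +1496.3081 N
  Ry@4 = +1697.1519 N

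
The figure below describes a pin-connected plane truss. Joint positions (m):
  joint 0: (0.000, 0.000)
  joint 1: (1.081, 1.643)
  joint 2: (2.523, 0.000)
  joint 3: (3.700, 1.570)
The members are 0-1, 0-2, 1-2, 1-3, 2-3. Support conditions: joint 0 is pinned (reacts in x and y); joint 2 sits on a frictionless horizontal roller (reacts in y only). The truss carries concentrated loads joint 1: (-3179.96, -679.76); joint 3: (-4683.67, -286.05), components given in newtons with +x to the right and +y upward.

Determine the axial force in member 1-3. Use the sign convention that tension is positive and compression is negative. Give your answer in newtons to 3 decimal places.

-4379.446

N=4 nodes, M=5 members, R=3 reactions → 2N=8, M+R=8
member 0 (0-1): L=1.9667, (cx,cy)=(0.5496,0.8354)
member 1 (0-2): L=2.5230, (cx,cy)=(1.0000,0.0000)
member 2 (1-2): L=2.1860, (cx,cy)=(0.6596,-0.7516)
member 3 (1-3): L=2.6200, (cx,cy)=(0.9996,-0.0279)
member 4 (2-3): L=1.9622, (cx,cy)=(0.5998,0.8001)
solve A·x = −loads:
  F[0-1] = -6272.9523 N (compression)
  F[0-2] = -4415.7362 N (compression)
  F[1-2] = +6230.4115 N (tension)
  F[1-3] = -4379.4462 N (compression)
  F[2-3] = -510.0120 N (compression)
  Rx@0 = +7863.6300 N
  Ry@0 = +5240.4159 N
  Ry@2 = -4274.6059 N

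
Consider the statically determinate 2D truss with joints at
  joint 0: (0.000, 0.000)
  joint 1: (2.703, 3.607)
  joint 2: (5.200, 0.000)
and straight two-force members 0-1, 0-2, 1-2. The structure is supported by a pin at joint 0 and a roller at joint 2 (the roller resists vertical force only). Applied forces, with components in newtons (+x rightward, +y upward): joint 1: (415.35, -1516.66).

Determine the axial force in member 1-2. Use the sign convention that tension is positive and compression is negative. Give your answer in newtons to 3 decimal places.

-1309.255

N=3 nodes, M=3 members, R=3 reactions → 2N=6, M+R=6
member 0 (0-1): L=4.5074, (cx,cy)=(0.5997,0.8002)
member 1 (0-2): L=5.2000, (cx,cy)=(1.0000,0.0000)
member 2 (1-2): L=4.3870, (cx,cy)=(0.5692,-0.8222)
solve A·x = −loads:
  F[0-1] = -550.0595 N (compression)
  F[0-2] = +745.2099 N (tension)
  F[1-2] = -1309.2549 N (compression)
  Rx@0 = -415.3500 N
  Ry@0 = +440.1793 N
  Ry@2 = +1076.4807 N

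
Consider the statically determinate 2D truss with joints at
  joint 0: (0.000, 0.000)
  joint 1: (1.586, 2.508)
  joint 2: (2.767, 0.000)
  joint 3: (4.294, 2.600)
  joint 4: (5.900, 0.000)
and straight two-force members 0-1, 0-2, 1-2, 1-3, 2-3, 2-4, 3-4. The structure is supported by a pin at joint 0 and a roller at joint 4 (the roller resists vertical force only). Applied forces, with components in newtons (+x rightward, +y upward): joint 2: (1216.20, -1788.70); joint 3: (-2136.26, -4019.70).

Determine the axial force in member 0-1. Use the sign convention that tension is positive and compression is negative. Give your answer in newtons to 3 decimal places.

-3532.257

N=5 nodes, M=7 members, R=3 reactions → 2N=10, M+R=10
member 0 (0-1): L=2.9674, (cx,cy)=(0.5345,0.8452)
member 1 (0-2): L=2.7670, (cx,cy)=(1.0000,0.0000)
member 2 (1-2): L=2.7722, (cx,cy)=(0.4260,-0.9047)
member 3 (1-3): L=2.7096, (cx,cy)=(0.9994,0.0340)
member 4 (2-3): L=3.0152, (cx,cy)=(0.5064,0.8623)
member 5 (2-4): L=3.1330, (cx,cy)=(1.0000,0.0000)
member 6 (3-4): L=3.0560, (cx,cy)=(0.5255,-0.8508)
solve A·x = −loads:
  F[0-1] = -3532.2569 N (compression)
  F[0-2] = +967.8420 N (tension)
  F[1-2] = +3178.1062 N (tension)
  F[1-3] = -3243.7182 N (compression)
  F[2-3] = -1260.1099 N (compression)
  F[2-4] = +1743.7400 N (tension)
  F[3-4] = -3318.1183 N (compression)
  Rx@0 = +920.0600 N
  Ry@0 = +2985.4087 N
  Ry@4 = +2822.9913 N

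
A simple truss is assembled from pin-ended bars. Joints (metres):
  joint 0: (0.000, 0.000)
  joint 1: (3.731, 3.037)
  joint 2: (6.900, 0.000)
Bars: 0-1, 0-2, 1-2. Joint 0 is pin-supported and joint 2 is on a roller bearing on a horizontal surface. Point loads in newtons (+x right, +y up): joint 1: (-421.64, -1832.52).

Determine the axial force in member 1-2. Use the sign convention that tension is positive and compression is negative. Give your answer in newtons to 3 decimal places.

N=3 nodes, M=3 members, R=3 reactions → 2N=6, M+R=6
member 0 (0-1): L=4.8108, (cx,cy)=(0.7755,0.6313)
member 1 (0-2): L=6.9000, (cx,cy)=(1.0000,0.0000)
member 2 (1-2): L=4.3893, (cx,cy)=(0.7220,-0.6919)
solve A·x = −loads:
  F[0-1] = -1627.1696 N (compression)
  F[0-2] = +840.3078 N (tension)
  F[1-2] = -1163.8879 N (compression)
  Rx@0 = +421.6400 N
  Ry@0 = +1027.2140 N
  Ry@2 = +805.3060 N

-1163.888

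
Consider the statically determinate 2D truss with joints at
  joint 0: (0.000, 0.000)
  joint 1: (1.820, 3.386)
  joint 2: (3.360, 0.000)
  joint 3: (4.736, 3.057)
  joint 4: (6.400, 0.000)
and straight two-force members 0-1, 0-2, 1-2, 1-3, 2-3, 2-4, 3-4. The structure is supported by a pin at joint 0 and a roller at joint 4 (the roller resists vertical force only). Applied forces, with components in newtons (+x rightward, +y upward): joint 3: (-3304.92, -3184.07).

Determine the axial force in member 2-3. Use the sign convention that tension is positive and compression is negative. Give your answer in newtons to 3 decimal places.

N=5 nodes, M=7 members, R=3 reactions → 2N=10, M+R=10
member 0 (0-1): L=3.8441, (cx,cy)=(0.4734,0.8808)
member 1 (0-2): L=3.3600, (cx,cy)=(1.0000,0.0000)
member 2 (1-2): L=3.7198, (cx,cy)=(0.4140,-0.9103)
member 3 (1-3): L=2.9345, (cx,cy)=(0.9937,-0.1121)
member 4 (2-3): L=3.3524, (cx,cy)=(0.4105,0.9119)
member 5 (2-4): L=3.0400, (cx,cy)=(1.0000,0.0000)
member 6 (3-4): L=3.4805, (cx,cy)=(0.4781,-0.8783)
solve A·x = −loads:
  F[0-1] = -2732.0784 N (compression)
  F[0-2] = -2011.4225 N (compression)
  F[1-2] = +2955.6745 N (tension)
  F[1-3] = -2533.1336 N (compression)
  F[2-3] = -2950.4624 N (compression)
  F[2-4] = +423.2646 N (tension)
  F[3-4] = -885.3297 N (compression)
  Rx@0 = +3304.9200 N
  Ry@0 = +2406.4739 N
  Ry@4 = +777.5961 N

-2950.462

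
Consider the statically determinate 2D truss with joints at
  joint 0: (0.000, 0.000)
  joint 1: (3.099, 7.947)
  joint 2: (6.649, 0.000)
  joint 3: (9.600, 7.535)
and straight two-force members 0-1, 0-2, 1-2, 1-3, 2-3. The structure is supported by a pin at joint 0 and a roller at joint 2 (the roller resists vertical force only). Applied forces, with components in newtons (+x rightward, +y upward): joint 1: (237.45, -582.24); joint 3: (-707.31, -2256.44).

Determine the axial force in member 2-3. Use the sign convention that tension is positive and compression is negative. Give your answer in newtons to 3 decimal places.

N=4 nodes, M=5 members, R=3 reactions → 2N=8, M+R=8
member 0 (0-1): L=8.5299, (cx,cy)=(0.3633,0.9317)
member 1 (0-2): L=6.6490, (cx,cy)=(1.0000,0.0000)
member 2 (1-2): L=8.7039, (cx,cy)=(0.4079,-0.9130)
member 3 (1-3): L=6.5140, (cx,cy)=(0.9980,-0.0632)
member 4 (2-3): L=8.0923, (cx,cy)=(0.3647,0.9311)
solve A·x = −loads:
  F[0-1] = +185.5206 N (tension)
  F[0-2] = -537.2618 N (compression)
  F[1-2] = -838.9447 N (compression)
  F[1-3] = +172.4730 N (tension)
  F[2-3] = -2411.6016 N (compression)
  Rx@0 = +469.8600 N
  Ry@0 = -172.8435 N
  Ry@2 = +3011.5235 N

-2411.602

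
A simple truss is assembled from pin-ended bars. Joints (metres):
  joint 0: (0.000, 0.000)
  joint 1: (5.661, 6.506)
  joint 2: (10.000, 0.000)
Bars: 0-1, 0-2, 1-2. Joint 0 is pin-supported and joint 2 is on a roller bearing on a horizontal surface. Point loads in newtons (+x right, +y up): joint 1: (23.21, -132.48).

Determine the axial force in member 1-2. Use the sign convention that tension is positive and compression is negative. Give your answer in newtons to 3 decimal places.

-108.296

N=3 nodes, M=3 members, R=3 reactions → 2N=6, M+R=6
member 0 (0-1): L=8.6241, (cx,cy)=(0.6564,0.7544)
member 1 (0-2): L=10.0000, (cx,cy)=(1.0000,0.0000)
member 2 (1-2): L=7.8202, (cx,cy)=(0.5548,-0.8320)
solve A·x = −loads:
  F[0-1] = -56.1807 N (compression)
  F[0-2] = +60.0880 N (tension)
  F[1-2] = -108.2963 N (compression)
  Rx@0 = -23.2100 N
  Ry@0 = +42.3826 N
  Ry@2 = +90.0974 N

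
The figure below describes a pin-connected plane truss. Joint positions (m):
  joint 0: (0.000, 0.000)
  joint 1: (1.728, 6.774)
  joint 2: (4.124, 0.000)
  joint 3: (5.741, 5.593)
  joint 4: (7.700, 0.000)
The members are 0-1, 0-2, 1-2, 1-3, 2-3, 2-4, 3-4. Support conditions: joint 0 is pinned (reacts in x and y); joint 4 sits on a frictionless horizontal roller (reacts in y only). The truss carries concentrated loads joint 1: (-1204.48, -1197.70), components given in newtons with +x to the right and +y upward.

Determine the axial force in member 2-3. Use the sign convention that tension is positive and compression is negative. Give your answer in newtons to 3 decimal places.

N=5 nodes, M=7 members, R=3 reactions → 2N=10, M+R=10
member 0 (0-1): L=6.9909, (cx,cy)=(0.2472,0.9690)
member 1 (0-2): L=4.1240, (cx,cy)=(1.0000,0.0000)
member 2 (1-2): L=7.1853, (cx,cy)=(0.3335,-0.9428)
member 3 (1-3): L=4.1832, (cx,cy)=(0.9593,-0.2823)
member 4 (2-3): L=5.8221, (cx,cy)=(0.2777,0.9607)
member 5 (2-4): L=3.5760, (cx,cy)=(1.0000,0.0000)
member 6 (3-4): L=5.9262, (cx,cy)=(0.3306,-0.9438)
solve A·x = −loads:
  F[0-1] = -2052.2272 N (compression)
  F[0-2] = -697.2156 N (compression)
  F[1-2] = +693.3946 N (tension)
  F[1-3] = +485.7564 N (tension)
  F[2-3] = -680.4794 N (compression)
  F[2-4] = -277.0015 N (compression)
  F[3-4] = +837.9551 N (tension)
  Rx@0 = +1204.4800 N
  Ry@0 = +1988.5470 N
  Ry@4 = -790.8470 N

-680.479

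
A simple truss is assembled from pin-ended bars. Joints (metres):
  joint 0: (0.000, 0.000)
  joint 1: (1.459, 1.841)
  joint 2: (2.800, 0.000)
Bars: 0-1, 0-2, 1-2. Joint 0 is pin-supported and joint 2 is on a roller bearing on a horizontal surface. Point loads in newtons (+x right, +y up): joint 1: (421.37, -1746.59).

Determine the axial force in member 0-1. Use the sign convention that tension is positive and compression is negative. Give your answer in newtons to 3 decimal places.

N=3 nodes, M=3 members, R=3 reactions → 2N=6, M+R=6
member 0 (0-1): L=2.3490, (cx,cy)=(0.6211,0.7837)
member 1 (0-2): L=2.8000, (cx,cy)=(1.0000,0.0000)
member 2 (1-2): L=2.2776, (cx,cy)=(0.5888,-0.8083)
solve A·x = −loads:
  F[0-1] = -713.8220 N (compression)
  F[0-2] = +864.7293 N (tension)
  F[1-2] = -1468.6999 N (compression)
  Rx@0 = -421.3700 N
  Ry@0 = +559.4411 N
  Ry@2 = +1187.1489 N

-713.822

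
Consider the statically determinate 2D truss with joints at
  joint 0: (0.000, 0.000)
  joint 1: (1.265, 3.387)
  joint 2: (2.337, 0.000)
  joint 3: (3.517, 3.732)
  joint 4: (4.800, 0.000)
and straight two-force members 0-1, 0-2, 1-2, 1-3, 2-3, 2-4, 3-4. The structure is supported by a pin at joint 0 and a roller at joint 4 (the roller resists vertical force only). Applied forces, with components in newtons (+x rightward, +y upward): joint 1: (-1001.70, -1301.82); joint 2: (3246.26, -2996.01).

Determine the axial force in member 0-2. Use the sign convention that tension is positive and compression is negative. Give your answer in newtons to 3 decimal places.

3440.797

N=5 nodes, M=7 members, R=3 reactions → 2N=10, M+R=10
member 0 (0-1): L=3.6155, (cx,cy)=(0.3499,0.9368)
member 1 (0-2): L=2.3370, (cx,cy)=(1.0000,0.0000)
member 2 (1-2): L=3.5526, (cx,cy)=(0.3018,-0.9534)
member 3 (1-3): L=2.2783, (cx,cy)=(0.9885,0.1514)
member 4 (2-3): L=3.9141, (cx,cy)=(0.3015,0.9535)
member 5 (2-4): L=2.4630, (cx,cy)=(1.0000,0.0000)
member 6 (3-4): L=3.9464, (cx,cy)=(0.3251,-0.9457)
solve A·x = −loads:
  F[0-1] = -3418.9876 N (compression)
  F[0-2] = +3440.7967 N (tension)
  F[1-2] = +1871.9882 N (tension)
  F[1-3] = -768.2708 N (compression)
  F[2-3] = +1270.3866 N (tension)
  F[2-4] = +376.4229 N (tension)
  F[3-4] = -1157.8391 N (compression)
  Rx@0 = -2244.5600 N
  Ry@0 = +3202.8884 N
  Ry@4 = +1094.9416 N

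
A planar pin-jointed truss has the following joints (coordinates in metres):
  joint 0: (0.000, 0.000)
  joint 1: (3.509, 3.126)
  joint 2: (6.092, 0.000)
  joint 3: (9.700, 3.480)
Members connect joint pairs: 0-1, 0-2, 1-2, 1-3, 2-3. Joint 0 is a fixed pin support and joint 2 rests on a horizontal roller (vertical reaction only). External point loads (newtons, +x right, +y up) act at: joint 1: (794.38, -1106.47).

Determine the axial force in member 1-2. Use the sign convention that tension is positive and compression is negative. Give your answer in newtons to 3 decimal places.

-1355.524

N=4 nodes, M=5 members, R=3 reactions → 2N=8, M+R=8
member 0 (0-1): L=4.6995, (cx,cy)=(0.7467,0.6652)
member 1 (0-2): L=6.0920, (cx,cy)=(1.0000,0.0000)
member 2 (1-2): L=4.0551, (cx,cy)=(0.6370,-0.7709)
member 3 (1-3): L=6.2011, (cx,cy)=(0.9984,0.0571)
member 4 (2-3): L=5.0128, (cx,cy)=(0.7198,0.6942)
solve A·x = −loads:
  F[0-1] = -92.4860 N (compression)
  F[0-2] = +863.4375 N (tension)
  F[1-2] = -1355.5238 N (compression)
  F[1-3] = -0.0000 N (compression)
  F[2-3] = +0.0000 N (tension)
  Rx@0 = -794.3800 N
  Ry@0 = +61.5200 N
  Ry@2 = +1044.9500 N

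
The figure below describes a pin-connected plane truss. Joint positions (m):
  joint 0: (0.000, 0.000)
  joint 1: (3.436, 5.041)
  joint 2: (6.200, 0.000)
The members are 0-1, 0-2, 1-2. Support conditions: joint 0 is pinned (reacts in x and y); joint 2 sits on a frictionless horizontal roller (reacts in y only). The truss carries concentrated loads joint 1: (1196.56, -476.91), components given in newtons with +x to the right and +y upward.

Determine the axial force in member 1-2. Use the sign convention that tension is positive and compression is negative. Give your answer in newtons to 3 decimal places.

-1410.949

N=3 nodes, M=3 members, R=3 reactions → 2N=6, M+R=6
member 0 (0-1): L=6.1006, (cx,cy)=(0.5632,0.8263)
member 1 (0-2): L=6.2000, (cx,cy)=(1.0000,0.0000)
member 2 (1-2): L=5.7490, (cx,cy)=(0.4808,-0.8768)
solve A·x = −loads:
  F[0-1] = +920.0828 N (tension)
  F[0-2] = +678.3511 N (tension)
  F[1-2] = -1410.9489 N (compression)
  Rx@0 = -1196.5600 N
  Ry@0 = -760.2709 N
  Ry@2 = +1237.1809 N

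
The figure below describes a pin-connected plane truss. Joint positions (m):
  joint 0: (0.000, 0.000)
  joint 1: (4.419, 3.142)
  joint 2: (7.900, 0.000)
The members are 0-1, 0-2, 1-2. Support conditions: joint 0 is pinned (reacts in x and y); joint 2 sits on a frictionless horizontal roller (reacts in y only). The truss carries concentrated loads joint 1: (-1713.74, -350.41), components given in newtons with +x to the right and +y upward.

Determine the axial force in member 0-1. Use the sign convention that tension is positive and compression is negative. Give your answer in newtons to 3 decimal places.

-1442.674

N=3 nodes, M=3 members, R=3 reactions → 2N=6, M+R=6
member 0 (0-1): L=5.4222, (cx,cy)=(0.8150,0.5795)
member 1 (0-2): L=7.9000, (cx,cy)=(1.0000,0.0000)
member 2 (1-2): L=4.6893, (cx,cy)=(0.7423,-0.6700)
solve A·x = −loads:
  F[0-1] = -1442.6744 N (compression)
  F[0-2] = -537.9745 N (compression)
  F[1-2] = +724.7123 N (tension)
  Rx@0 = +1713.7400 N
  Ry@0 = +835.9935 N
  Ry@2 = -485.5835 N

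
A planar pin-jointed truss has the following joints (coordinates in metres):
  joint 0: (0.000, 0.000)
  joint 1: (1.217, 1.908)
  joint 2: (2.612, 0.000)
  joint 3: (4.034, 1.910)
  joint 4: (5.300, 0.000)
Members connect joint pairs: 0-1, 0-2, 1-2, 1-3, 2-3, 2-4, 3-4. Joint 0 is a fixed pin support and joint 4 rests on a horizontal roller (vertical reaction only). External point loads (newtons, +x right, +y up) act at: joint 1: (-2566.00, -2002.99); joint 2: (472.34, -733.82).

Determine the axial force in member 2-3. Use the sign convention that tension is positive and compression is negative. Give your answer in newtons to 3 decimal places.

-127.515

N=5 nodes, M=7 members, R=3 reactions → 2N=10, M+R=10
member 0 (0-1): L=2.2631, (cx,cy)=(0.5378,0.8431)
member 1 (0-2): L=2.6120, (cx,cy)=(1.0000,0.0000)
member 2 (1-2): L=2.3636, (cx,cy)=(0.5902,-0.8073)
member 3 (1-3): L=2.8170, (cx,cy)=(1.0000,0.0007)
member 4 (2-3): L=2.3812, (cx,cy)=(0.5972,0.8021)
member 5 (2-4): L=2.6880, (cx,cy)=(1.0000,0.0000)
member 6 (3-4): L=2.2915, (cx,cy)=(0.5525,-0.8335)
solve A·x = −loads:
  F[0-1] = -3367.3344 N (compression)
  F[0-2] = -282.8370 N (compression)
  F[1-2] = +1035.7386 N (tension)
  F[1-3] = +143.8763 N (tension)
  F[2-3] = -127.5155 N (compression)
  F[2-4] = -67.7274 N (compression)
  F[3-4] = +122.5873 N (tension)
  Rx@0 = +2093.6600 N
  Ry@0 = +2838.9895 N
  Ry@4 = -102.1795 N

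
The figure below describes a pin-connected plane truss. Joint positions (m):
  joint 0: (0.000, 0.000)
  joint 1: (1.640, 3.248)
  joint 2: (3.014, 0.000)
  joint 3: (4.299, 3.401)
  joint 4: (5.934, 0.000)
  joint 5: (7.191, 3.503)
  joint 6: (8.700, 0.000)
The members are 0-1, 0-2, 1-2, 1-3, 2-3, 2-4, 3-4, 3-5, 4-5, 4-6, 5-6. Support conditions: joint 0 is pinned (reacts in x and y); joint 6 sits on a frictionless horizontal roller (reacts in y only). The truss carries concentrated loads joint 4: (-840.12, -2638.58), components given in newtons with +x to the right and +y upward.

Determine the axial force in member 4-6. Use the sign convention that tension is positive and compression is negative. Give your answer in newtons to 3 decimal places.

N=7 nodes, M=11 members, R=3 reactions → 2N=14, M+R=14
member 0 (0-1): L=3.6386, (cx,cy)=(0.4507,0.8927)
member 1 (0-2): L=3.0140, (cx,cy)=(1.0000,0.0000)
member 2 (1-2): L=3.5267, (cx,cy)=(0.3896,-0.9210)
member 3 (1-3): L=2.6634, (cx,cy)=(0.9983,0.0574)
member 4 (2-3): L=3.6357, (cx,cy)=(0.3534,0.9355)
member 5 (2-4): L=2.9200, (cx,cy)=(1.0000,0.0000)
member 6 (3-4): L=3.7736, (cx,cy)=(0.4333,-0.9013)
member 7 (3-5): L=2.8938, (cx,cy)=(0.9994,0.0352)
member 8 (4-5): L=3.7217, (cx,cy)=(0.3377,0.9412)
member 9 (4-6): L=2.7660, (cx,cy)=(1.0000,0.0000)
member 10 (5-6): L=3.8142, (cx,cy)=(0.3956,-0.9184)
solve A·x = −loads:
  F[0-1] = -939.7589 N (compression)
  F[0-2] = -416.5443 N (compression)
  F[1-2] = +863.3804 N (tension)
  F[1-3] = -761.2083 N (compression)
  F[2-3] = -850.0225 N (compression)
  F[2-4] = +220.2660 N (tension)
  F[3-4] = +874.4666 N (tension)
  F[3-5] = -1440.1644 N (compression)
  F[4-5] = +1965.9847 N (tension)
  F[4-6] = +775.2605 N (tension)
  F[5-6] = -1959.5728 N (compression)
  Rx@0 = +840.1200 N
  Ry@0 = +838.8865 N
  Ry@6 = +1799.6935 N

775.261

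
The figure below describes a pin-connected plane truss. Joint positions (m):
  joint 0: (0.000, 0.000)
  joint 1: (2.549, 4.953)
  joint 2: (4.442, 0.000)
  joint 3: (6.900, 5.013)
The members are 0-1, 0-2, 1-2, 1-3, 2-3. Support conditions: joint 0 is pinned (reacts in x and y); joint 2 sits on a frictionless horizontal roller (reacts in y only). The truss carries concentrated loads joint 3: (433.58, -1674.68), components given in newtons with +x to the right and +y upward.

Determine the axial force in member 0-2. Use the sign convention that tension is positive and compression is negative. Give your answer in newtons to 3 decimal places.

N=4 nodes, M=5 members, R=3 reactions → 2N=8, M+R=8
member 0 (0-1): L=5.5704, (cx,cy)=(0.4576,0.8892)
member 1 (0-2): L=4.4420, (cx,cy)=(1.0000,0.0000)
member 2 (1-2): L=5.3024, (cx,cy)=(0.3570,-0.9341)
member 3 (1-3): L=4.3514, (cx,cy)=(0.9999,0.0138)
member 4 (2-3): L=5.5832, (cx,cy)=(0.4403,0.8979)
solve A·x = −loads:
  F[0-1] = +1592.5204 N (tension)
  F[0-2] = -295.1501 N (compression)
  F[1-2] = -1497.2523 N (compression)
  F[1-3] = +1263.3794 N (tension)
  F[2-3] = -1884.5612 N (compression)
  Rx@0 = -433.5800 N
  Ry@0 = -1416.0063 N
  Ry@2 = +3090.6863 N

-295.150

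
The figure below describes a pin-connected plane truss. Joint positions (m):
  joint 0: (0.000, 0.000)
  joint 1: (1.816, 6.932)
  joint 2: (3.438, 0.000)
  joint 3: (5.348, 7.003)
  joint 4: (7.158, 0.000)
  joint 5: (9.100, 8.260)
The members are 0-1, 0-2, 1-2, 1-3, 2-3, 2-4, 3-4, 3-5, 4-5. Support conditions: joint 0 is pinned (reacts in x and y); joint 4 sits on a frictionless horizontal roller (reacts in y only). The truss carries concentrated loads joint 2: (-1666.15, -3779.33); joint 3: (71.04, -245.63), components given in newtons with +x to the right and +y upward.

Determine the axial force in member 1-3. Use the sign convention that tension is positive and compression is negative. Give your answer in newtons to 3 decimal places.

N=6 nodes, M=9 members, R=3 reactions → 2N=12, M+R=12
member 0 (0-1): L=7.1659, (cx,cy)=(0.2534,0.9674)
member 1 (0-2): L=3.4380, (cx,cy)=(1.0000,0.0000)
member 2 (1-2): L=7.1192, (cx,cy)=(0.2278,-0.9737)
member 3 (1-3): L=3.5327, (cx,cy)=(0.9998,0.0201)
member 4 (2-3): L=7.2588, (cx,cy)=(0.2631,0.9648)
member 5 (2-4): L=3.7200, (cx,cy)=(1.0000,0.0000)
member 6 (3-4): L=7.2331, (cx,cy)=(0.2502,-0.9682)
member 7 (3-5): L=3.9570, (cx,cy)=(0.9482,0.3177)
member 8 (4-5): L=8.4852, (cx,cy)=(0.2289,0.9735)
solve A·x = −loads:
  F[0-1] = -2022.7512 N (compression)
  F[0-2] = -1082.5012 N (compression)
  F[1-2] = +1989.6308 N (tension)
  F[1-3] = -966.1084 N (compression)
  F[2-3] = +1909.3091 N (tension)
  F[2-4] = +534.5586 N (tension)
  F[3-4] = -2136.2041 N (compression)
  F[3-5] = +0.0000 N (tension)
  F[4-5] = +0.0000 N (tension)
  Rx@0 = +1595.1100 N
  Ry@0 = +1956.7204 N
  Ry@4 = +2068.2396 N

-966.108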